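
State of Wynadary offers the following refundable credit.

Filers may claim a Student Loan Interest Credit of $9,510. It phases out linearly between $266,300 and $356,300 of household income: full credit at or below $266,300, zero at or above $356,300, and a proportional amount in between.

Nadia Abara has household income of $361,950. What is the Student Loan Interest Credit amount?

Student Loan Interest Credit: $361,950 is at or above $356,300, so the credit is $0.

$0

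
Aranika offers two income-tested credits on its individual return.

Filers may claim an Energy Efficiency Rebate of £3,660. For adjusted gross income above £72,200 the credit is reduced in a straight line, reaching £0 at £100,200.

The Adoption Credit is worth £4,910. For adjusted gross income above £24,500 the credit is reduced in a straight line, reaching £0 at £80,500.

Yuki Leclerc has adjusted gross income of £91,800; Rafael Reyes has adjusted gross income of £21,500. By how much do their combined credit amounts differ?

£7,472

Yuki (£91,800): Energy Efficiency Rebate: £91,800 is £19,600 into a £28,000 phase-out range, leaving 8,400/28,000 of the credit: £3,660 × 8,400/28,000 = £1,098. Adoption Credit: £91,800 is at or above £80,500, so the credit is £0. total £1,098 + £0 = £1,098
Rafael (£21,500): Energy Efficiency Rebate: £21,500 is at or below the £72,200 threshold, so the full £3,660 applies. Adoption Credit: £21,500 is at or below the £24,500 threshold, so the full £4,910 applies. total £3,660 + £4,910 = £8,570
Difference: |£1,098 − £8,570| = £7,472.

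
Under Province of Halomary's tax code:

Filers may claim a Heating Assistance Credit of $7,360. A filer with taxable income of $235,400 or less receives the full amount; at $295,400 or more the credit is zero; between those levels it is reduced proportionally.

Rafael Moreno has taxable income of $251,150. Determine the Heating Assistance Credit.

Heating Assistance Credit: $251,150 is $15,750 into a $60,000 phase-out range, leaving 44,250/60,000 of the credit: $7,360 × 44,250/60,000 = $5,428.

$5,428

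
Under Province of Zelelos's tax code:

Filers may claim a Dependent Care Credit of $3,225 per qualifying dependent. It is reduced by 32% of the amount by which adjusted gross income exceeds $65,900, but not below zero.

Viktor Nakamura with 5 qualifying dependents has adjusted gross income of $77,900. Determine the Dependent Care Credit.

Dependent Care Credit: base = 5 × $3,225 = $16,125. 32% of the $12,000 excess over $65,900 is $3,840; credit = $16,125 − $3,840 = $12,285.

$12,285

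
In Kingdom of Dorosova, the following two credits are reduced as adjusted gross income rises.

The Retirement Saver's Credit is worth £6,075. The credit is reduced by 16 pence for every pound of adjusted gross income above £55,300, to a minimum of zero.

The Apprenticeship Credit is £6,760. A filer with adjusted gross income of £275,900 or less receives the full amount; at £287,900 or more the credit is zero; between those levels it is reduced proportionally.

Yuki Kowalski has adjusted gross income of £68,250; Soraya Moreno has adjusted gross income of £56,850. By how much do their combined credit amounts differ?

£1,824

Yuki (£68,250): Retirement Saver's Credit: 16% of the £12,950 excess over £55,300 is £2,072; credit = £6,075 − £2,072 = £4,003. Apprenticeship Credit: £68,250 is at or below the £275,900 threshold, so the full £6,760 applies. total £4,003 + £6,760 = £10,763
Soraya (£56,850): Retirement Saver's Credit: 16% of the £1,550 excess over £55,300 is £248; credit = £6,075 − £248 = £5,827. Apprenticeship Credit: £56,850 is at or below the £275,900 threshold, so the full £6,760 applies. total £5,827 + £6,760 = £12,587
Difference: |£10,763 − £12,587| = £1,824.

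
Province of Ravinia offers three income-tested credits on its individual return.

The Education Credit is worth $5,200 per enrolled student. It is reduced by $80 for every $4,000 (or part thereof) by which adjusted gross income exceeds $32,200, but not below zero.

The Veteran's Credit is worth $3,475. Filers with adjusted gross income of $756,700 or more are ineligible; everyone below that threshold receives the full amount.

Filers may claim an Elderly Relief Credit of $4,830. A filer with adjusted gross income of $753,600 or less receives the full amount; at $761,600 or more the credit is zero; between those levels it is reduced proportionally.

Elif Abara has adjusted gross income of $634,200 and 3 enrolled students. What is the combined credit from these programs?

$11,825

Education Credit: base = 3 × $5,200 = $15,600. income exceeds $32,200 by $602,000, which is 151 full-or-partial $4,000 increments; reduction = 151 × $80 = $12,080, leaving $3,520.
Veteran's Credit: $634,200 is below the $756,700 cutoff, so the full $3,475 applies.
Elderly Relief Credit: $634,200 is at or below the $753,600 threshold, so the full $4,830 applies.
Total: $3,520 + $3,475 + $4,830 = $11,825.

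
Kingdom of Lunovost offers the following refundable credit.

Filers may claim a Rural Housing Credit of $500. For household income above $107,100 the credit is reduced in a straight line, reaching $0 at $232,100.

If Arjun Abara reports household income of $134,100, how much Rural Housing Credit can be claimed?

Rural Housing Credit: $134,100 is $27,000 into a $125,000 phase-out range, leaving 98,000/125,000 of the credit: $500 × 98,000/125,000 = $392.

$392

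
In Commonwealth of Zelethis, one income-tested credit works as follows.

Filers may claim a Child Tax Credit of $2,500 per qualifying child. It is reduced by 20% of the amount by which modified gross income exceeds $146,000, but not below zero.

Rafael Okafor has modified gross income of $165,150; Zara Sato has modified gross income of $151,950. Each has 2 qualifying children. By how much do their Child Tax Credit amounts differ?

Rafael ($165,150): Child Tax Credit: base = 2 × $2,500 = $5,000. 20% of the $19,150 excess over $146,000 is $3,830; credit = $5,000 − $3,830 = $1,170.
Zara ($151,950): Child Tax Credit: base = 2 × $2,500 = $5,000. 20% of the $5,950 excess over $146,000 is $1,190; credit = $5,000 − $1,190 = $3,810.
Difference: |$1,170 − $3,810| = $2,640.

$2,640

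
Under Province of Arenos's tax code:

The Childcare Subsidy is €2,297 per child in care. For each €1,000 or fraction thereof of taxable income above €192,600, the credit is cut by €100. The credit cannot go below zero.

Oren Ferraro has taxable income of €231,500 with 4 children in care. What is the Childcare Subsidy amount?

Childcare Subsidy: base = 4 × €2,297 = €9,188. income exceeds €192,600 by €38,900, which is 39 full-or-partial €1,000 increments; reduction = 39 × €100 = €3,900, leaving €5,288.

€5,288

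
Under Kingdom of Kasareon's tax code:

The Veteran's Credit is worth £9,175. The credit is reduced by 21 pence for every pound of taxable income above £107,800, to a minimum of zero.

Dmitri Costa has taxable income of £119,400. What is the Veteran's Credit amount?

£6,739

Veteran's Credit: 21% of the £11,600 excess over £107,800 is £2,436; credit = £9,175 − £2,436 = £6,739.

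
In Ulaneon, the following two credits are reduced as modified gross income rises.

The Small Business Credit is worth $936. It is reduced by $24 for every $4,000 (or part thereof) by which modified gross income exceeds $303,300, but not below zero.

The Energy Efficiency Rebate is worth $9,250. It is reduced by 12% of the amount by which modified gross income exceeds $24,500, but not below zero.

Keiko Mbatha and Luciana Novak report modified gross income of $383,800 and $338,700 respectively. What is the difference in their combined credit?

Keiko ($383,800): Small Business Credit: income exceeds $303,300 by $80,500, which is 21 full-or-partial $4,000 increments; reduction = 21 × $24 = $504, leaving $432. Energy Efficiency Rebate: 12% of the $359,300 excess over $24,500 is $43,116 ≥ base, so the credit is $0. total $432 + $0 = $432
Luciana ($338,700): Small Business Credit: income exceeds $303,300 by $35,400, which is 9 full-or-partial $4,000 increments; reduction = 9 × $24 = $216, leaving $720. Energy Efficiency Rebate: 12% of the $314,200 excess over $24,500 is $37,704 ≥ base, so the credit is $0. total $720 + $0 = $720
Difference: |$432 − $720| = $288.

$288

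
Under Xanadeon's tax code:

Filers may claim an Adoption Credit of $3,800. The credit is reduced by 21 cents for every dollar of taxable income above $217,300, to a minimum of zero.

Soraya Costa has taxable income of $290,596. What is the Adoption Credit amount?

$0

Adoption Credit: 21% of the $73,296 excess over $217,300 is $15,392.16 ≥ base, so the credit is $0.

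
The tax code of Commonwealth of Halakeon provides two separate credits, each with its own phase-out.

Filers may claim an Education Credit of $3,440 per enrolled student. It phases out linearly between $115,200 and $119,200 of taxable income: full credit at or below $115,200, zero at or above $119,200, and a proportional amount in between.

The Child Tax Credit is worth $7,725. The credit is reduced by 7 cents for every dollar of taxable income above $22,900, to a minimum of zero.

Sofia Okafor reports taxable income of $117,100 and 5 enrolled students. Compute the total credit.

$10,161

Education Credit: base = 5 × $3,440 = $17,200. $117,100 is $1,900 into a $4,000 phase-out range, leaving 2,100/4,000 of the credit: $17,200 × 2,100/4,000 = $9,030.
Child Tax Credit: 7% of the $94,200 excess over $22,900 is $6,594; credit = $7,725 − $6,594 = $1,131.
Total: $9,030 + $1,131 = $10,161.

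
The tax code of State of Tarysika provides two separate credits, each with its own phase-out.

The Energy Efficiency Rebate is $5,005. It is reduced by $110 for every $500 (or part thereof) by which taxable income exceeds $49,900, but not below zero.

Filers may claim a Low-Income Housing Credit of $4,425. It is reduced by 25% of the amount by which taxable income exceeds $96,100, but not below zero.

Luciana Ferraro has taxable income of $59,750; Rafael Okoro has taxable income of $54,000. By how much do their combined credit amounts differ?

$1,210

Luciana ($59,750): Energy Efficiency Rebate: income exceeds $49,900 by $9,850, which is 20 full-or-partial $500 increments; reduction = 20 × $110 = $2,200, leaving $2,805. Low-Income Housing Credit: $59,750 is at or below the $96,100 threshold, so the full $4,425 applies. total $2,805 + $4,425 = $7,230
Rafael ($54,000): Energy Efficiency Rebate: income exceeds $49,900 by $4,100, which is 9 full-or-partial $500 increments; reduction = 9 × $110 = $990, leaving $4,015. Low-Income Housing Credit: $54,000 is at or below the $96,100 threshold, so the full $4,425 applies. total $4,015 + $4,425 = $8,440
Difference: |$7,230 − $8,440| = $1,210.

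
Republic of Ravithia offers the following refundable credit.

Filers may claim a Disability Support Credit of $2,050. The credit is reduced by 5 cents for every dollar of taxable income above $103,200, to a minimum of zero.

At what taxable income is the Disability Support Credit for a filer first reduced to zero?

$144,200

The credit falls by 5% of each dollar above $103,200, so it reaches zero when the excess is $2,050 / 5% = $41,000: income = $103,200 + $41,000 = $144,200.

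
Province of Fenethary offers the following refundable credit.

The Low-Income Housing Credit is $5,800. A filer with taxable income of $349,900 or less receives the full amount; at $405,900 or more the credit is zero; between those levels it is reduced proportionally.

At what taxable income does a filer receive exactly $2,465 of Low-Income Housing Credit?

$382,100

$2,465 is 2,465/5,800 of the full $5,800, so 3,335/5,800 of the $56,000 range has been used: income = $349,900 + $56,000 × 3,335/5,800 = $382,100.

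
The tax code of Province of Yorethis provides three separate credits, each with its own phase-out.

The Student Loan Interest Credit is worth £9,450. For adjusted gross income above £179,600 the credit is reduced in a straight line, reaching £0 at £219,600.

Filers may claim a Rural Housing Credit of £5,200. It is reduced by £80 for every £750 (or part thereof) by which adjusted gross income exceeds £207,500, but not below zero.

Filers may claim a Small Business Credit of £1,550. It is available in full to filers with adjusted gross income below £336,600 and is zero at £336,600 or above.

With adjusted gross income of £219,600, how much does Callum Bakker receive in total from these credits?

Student Loan Interest Credit: £219,600 is at or above £219,600, so the credit is £0.
Rural Housing Credit: income exceeds £207,500 by £12,100, which is 17 full-or-partial £750 increments; reduction = 17 × £80 = £1,360, leaving £3,840.
Small Business Credit: £219,600 is below the £336,600 cutoff, so the full £1,550 applies.
Total: £0 + £3,840 + £1,550 = £5,390.

£5,390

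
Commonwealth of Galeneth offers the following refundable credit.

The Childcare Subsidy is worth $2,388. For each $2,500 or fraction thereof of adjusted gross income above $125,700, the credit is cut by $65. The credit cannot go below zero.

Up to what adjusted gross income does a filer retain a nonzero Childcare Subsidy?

After 36 increments the reduction is 36 × $65 = $2,340, leaving $48; one more increment wipes it out. Increment 36 ends at excess 36 × $2,500 = $90,000, so the highest qualifying income is $125,700 + $90,000 = $215,700.

$215,700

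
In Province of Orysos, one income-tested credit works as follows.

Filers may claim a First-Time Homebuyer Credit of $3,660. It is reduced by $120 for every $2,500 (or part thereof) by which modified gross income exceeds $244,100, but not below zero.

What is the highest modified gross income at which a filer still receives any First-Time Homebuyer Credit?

$319,100

After 30 increments the reduction is 30 × $120 = $3,600, leaving $60; one more increment wipes it out. Increment 30 ends at excess 30 × $2,500 = $75,000, so the highest qualifying income is $244,100 + $75,000 = $319,100.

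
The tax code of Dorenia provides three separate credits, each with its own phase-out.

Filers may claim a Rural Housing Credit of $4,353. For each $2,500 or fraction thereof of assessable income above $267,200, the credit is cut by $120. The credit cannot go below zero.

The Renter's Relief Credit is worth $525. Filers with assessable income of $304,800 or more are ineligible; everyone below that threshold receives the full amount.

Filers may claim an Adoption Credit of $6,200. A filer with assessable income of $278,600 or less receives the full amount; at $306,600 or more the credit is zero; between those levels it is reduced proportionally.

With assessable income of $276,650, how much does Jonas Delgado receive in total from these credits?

$10,598

Rural Housing Credit: income exceeds $267,200 by $9,450, which is 4 full-or-partial $2,500 increments; reduction = 4 × $120 = $480, leaving $3,873.
Renter's Relief Credit: $276,650 is below the $304,800 cutoff, so the full $525 applies.
Adoption Credit: $276,650 is at or below the $278,600 threshold, so the full $6,200 applies.
Total: $3,873 + $525 + $6,200 = $10,598.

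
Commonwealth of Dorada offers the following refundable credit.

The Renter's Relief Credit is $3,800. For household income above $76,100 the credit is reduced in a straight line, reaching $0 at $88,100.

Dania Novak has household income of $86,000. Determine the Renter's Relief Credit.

Renter's Relief Credit: $86,000 is $9,900 into a $12,000 phase-out range, leaving 2,100/12,000 of the credit: $3,800 × 2,100/12,000 = $665.

$665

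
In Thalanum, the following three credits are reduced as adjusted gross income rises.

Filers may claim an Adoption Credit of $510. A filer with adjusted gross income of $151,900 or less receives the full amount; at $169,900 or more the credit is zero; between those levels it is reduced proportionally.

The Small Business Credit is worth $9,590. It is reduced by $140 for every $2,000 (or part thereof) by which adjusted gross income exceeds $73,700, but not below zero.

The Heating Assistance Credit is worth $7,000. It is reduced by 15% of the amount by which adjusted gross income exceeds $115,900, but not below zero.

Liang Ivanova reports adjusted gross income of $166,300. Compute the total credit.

$3,112

Adoption Credit: $166,300 is $14,400 into a $18,000 phase-out range, leaving 3,600/18,000 of the credit: $510 × 3,600/18,000 = $102.
Small Business Credit: income exceeds $73,700 by $92,600, which is 47 full-or-partial $2,000 increments; reduction = 47 × $140 = $6,580, leaving $3,010.
Heating Assistance Credit: 15% of the $50,400 excess over $115,900 is $7,560 ≥ base, so the credit is $0.
Total: $102 + $3,010 + $0 = $3,112.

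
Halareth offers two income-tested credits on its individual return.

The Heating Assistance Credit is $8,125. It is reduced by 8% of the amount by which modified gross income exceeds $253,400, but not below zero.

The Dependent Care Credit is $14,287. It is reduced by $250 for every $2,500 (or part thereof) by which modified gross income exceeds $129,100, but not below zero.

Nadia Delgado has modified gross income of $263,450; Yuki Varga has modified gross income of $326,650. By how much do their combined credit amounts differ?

$5,843

Nadia ($263,450): Heating Assistance Credit: 8% of the $10,050 excess over $253,400 is $804; credit = $8,125 − $804 = $7,321. Dependent Care Credit: income exceeds $129,100 by $134,350, which is 54 full-or-partial $2,500 increments; reduction = 54 × $250 = $13,500, leaving $787. total $7,321 + $787 = $8,108
Yuki ($326,650): Heating Assistance Credit: 8% of the $73,250 excess over $253,400 is $5,860; credit = $8,125 − $5,860 = $2,265. Dependent Care Credit: income exceeds $129,100 by $197,550 → 80 increments × $250 = $20,000 ≥ base, so the credit is $0. total $2,265 + $0 = $2,265
Difference: |$8,108 − $2,265| = $5,843.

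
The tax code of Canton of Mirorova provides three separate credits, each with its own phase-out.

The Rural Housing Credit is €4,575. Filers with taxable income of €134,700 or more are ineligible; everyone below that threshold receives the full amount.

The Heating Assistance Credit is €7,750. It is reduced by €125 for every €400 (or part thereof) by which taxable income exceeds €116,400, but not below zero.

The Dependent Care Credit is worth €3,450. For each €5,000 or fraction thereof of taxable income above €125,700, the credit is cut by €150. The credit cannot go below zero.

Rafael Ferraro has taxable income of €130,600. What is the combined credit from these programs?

€11,125

Rural Housing Credit: €130,600 is below the €134,700 cutoff, so the full €4,575 applies.
Heating Assistance Credit: income exceeds €116,400 by €14,200, which is 36 full-or-partial €400 increments; reduction = 36 × €125 = €4,500, leaving €3,250.
Dependent Care Credit: income exceeds €125,700 by €4,900, which is 1 full-or-partial €5,000 increment; reduction = 1 × €150 = €150, leaving €3,300.
Total: €4,575 + €3,250 + €3,300 = €11,125.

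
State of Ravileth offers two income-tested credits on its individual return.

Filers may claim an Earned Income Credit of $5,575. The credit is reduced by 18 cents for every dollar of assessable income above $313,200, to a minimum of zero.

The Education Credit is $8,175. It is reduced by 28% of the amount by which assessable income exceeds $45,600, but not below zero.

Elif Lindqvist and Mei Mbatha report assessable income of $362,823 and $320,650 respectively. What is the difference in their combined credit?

$4,234

Elif ($362,823): Earned Income Credit: 18% of the $49,623 excess over $313,200 is $8,932.14 ≥ base, so the credit is $0. Education Credit: 28% of the $317,223 excess over $45,600 is $88,822.44 ≥ base, so the credit is $0. total $0 + $0 = $0
Mei ($320,650): Earned Income Credit: 18% of the $7,450 excess over $313,200 is $1,341; credit = $5,575 − $1,341 = $4,234. Education Credit: 28% of the $275,050 excess over $45,600 is $77,014 ≥ base, so the credit is $0. total $4,234 + $0 = $4,234
Difference: |$0 − $4,234| = $4,234.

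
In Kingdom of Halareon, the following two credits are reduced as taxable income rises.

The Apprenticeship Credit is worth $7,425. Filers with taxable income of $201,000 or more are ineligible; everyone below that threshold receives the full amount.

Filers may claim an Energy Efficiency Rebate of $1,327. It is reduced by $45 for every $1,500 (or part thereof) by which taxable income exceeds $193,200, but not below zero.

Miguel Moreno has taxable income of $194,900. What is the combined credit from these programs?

$8,662

Apprenticeship Credit: $194,900 is below the $201,000 cutoff, so the full $7,425 applies.
Energy Efficiency Rebate: income exceeds $193,200 by $1,700, which is 2 full-or-partial $1,500 increments; reduction = 2 × $45 = $90, leaving $1,237.
Total: $7,425 + $1,237 = $8,662.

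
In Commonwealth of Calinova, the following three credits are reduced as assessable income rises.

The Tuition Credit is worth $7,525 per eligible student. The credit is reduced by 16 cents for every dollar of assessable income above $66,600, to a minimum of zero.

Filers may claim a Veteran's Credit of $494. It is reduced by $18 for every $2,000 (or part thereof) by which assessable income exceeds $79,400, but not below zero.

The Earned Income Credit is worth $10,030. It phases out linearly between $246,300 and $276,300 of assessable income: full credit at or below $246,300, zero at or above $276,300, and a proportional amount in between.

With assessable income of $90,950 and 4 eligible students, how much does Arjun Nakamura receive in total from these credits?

Tuition Credit: base = 4 × $7,525 = $30,100. 16% of the $24,350 excess over $66,600 is $3,896; credit = $30,100 − $3,896 = $26,204.
Veteran's Credit: income exceeds $79,400 by $11,550, which is 6 full-or-partial $2,000 increments; reduction = 6 × $18 = $108, leaving $386.
Earned Income Credit: $90,950 is at or below the $246,300 threshold, so the full $10,030 applies.
Total: $26,204 + $386 + $10,030 = $36,620.

$36,620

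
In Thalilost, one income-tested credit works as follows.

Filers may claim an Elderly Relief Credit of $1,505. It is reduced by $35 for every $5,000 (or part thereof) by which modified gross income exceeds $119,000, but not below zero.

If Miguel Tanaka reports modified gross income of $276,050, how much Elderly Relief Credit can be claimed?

Elderly Relief Credit: income exceeds $119,000 by $157,050, which is 32 full-or-partial $5,000 increments; reduction = 32 × $35 = $1,120, leaving $385.

$385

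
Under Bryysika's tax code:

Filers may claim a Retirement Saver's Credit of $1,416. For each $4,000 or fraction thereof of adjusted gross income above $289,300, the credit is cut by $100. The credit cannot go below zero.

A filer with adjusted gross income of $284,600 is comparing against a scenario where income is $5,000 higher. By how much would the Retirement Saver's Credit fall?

At $284,600 — $284,600 is at or below the $289,300 threshold, so the full $1,416 applies.
At $289,600 — income exceeds $289,300 by $300, which is 1 full-or-partial $4,000 increment; reduction = 1 × $100 = $100, leaving $1,316.
Lost: $1,416 − $1,316 = $100.

$100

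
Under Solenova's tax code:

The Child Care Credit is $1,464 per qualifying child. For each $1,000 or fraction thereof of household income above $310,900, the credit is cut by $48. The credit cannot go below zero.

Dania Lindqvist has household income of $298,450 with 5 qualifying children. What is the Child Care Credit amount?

$7,320

Child Care Credit: base = 5 × $1,464 = $7,320. $298,450 is at or below the $310,900 threshold, so the full $7,320 applies.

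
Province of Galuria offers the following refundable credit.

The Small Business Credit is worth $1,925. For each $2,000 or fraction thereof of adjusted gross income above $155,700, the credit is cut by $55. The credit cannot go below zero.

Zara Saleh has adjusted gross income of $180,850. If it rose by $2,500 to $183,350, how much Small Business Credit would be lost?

$55

At $180,850 — income exceeds $155,700 by $25,150, which is 13 full-or-partial $2,000 increments; reduction = 13 × $55 = $715, leaving $1,210.
At $183,350 — income exceeds $155,700 by $27,650, which is 14 full-or-partial $2,000 increments; reduction = 14 × $55 = $770, leaving $1,155.
Lost: $1,210 − $1,155 = $55.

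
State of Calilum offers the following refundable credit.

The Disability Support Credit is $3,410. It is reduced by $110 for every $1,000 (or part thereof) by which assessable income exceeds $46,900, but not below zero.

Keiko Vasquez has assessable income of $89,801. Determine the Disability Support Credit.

$0

Disability Support Credit: income exceeds $46,900 by $42,901 → 43 increments × $110 = $4,730 ≥ base, so the credit is $0.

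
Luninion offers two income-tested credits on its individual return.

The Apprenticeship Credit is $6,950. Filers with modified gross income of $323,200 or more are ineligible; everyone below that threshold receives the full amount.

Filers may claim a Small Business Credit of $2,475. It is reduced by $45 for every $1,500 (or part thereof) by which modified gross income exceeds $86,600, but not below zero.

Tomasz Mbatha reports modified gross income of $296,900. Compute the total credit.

$6,950

Apprenticeship Credit: $296,900 is below the $323,200 cutoff, so the full $6,950 applies.
Small Business Credit: income exceeds $86,600 by $210,300 → 141 increments × $45 = $6,345 ≥ base, so the credit is $0.
Total: $6,950 + $0 = $6,950.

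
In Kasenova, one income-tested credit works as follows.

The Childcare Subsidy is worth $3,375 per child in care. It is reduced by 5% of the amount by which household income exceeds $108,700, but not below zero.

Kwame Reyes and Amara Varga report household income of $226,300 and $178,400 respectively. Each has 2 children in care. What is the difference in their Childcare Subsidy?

$2,395

Kwame ($226,300): Childcare Subsidy: base = 2 × $3,375 = $6,750. 5% of the $117,600 excess over $108,700 is $5,880; credit = $6,750 − $5,880 = $870.
Amara ($178,400): Childcare Subsidy: base = 2 × $3,375 = $6,750. 5% of the $69,700 excess over $108,700 is $3,485; credit = $6,750 − $3,485 = $3,265.
Difference: |$870 − $3,265| = $2,395.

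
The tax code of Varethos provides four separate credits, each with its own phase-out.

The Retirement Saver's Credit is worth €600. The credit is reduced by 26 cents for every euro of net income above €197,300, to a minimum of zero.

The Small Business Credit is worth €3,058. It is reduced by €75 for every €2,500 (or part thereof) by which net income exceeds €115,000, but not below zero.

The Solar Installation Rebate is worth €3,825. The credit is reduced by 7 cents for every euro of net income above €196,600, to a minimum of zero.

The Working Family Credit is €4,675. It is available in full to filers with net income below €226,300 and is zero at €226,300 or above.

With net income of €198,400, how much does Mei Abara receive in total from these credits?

Retirement Saver's Credit: 26% of the €1,100 excess over €197,300 is €286; credit = €600 − €286 = €314.
Small Business Credit: income exceeds €115,000 by €83,400, which is 34 full-or-partial €2,500 increments; reduction = 34 × €75 = €2,550, leaving €508.
Solar Installation Rebate: 7% of the €1,800 excess over €196,600 is €126; credit = €3,825 − €126 = €3,699.
Working Family Credit: €198,400 is below the €226,300 cutoff, so the full €4,675 applies.
Total: €314 + €508 + €3,699 + €4,675 = €9,196.

€9,196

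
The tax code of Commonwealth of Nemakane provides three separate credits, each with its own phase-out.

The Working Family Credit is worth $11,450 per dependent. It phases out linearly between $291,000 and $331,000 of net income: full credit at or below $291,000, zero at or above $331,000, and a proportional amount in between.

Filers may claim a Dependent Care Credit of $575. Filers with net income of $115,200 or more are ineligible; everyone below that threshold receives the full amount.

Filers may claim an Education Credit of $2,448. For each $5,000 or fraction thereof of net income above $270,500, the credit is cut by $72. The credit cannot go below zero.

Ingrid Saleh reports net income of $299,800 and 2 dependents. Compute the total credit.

$19,878

Working Family Credit: base = 2 × $11,450 = $22,900. $299,800 is $8,800 into a $40,000 phase-out range, leaving 31,200/40,000 of the credit: $22,900 × 31,200/40,000 = $17,862.
Dependent Care Credit: $299,800 meets or exceeds the $115,200 cutoff, so the credit is $0.
Education Credit: income exceeds $270,500 by $29,300, which is 6 full-or-partial $5,000 increments; reduction = 6 × $72 = $432, leaving $2,016.
Total: $17,862 + $0 + $2,016 = $19,878.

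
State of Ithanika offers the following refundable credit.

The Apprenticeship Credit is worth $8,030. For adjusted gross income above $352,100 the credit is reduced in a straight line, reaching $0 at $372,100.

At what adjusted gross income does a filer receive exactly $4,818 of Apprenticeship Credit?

$360,100

$4,818 is 4,818/8,030 of the full $8,030, so 3,212/8,030 of the $20,000 range has been used: income = $352,100 + $20,000 × 3,212/8,030 = $360,100.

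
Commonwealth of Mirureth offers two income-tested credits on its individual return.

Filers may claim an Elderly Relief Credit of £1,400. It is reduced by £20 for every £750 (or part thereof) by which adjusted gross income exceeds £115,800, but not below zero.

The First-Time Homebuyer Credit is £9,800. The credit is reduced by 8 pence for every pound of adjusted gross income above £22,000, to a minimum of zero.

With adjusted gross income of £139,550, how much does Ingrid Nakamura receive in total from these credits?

Elderly Relief Credit: income exceeds £115,800 by £23,750, which is 32 full-or-partial £750 increments; reduction = 32 × £20 = £640, leaving £760.
First-Time Homebuyer Credit: 8% of the £117,550 excess over £22,000 is £9,404; credit = £9,800 − £9,404 = £396.
Total: £760 + £396 = £1,156.

£1,156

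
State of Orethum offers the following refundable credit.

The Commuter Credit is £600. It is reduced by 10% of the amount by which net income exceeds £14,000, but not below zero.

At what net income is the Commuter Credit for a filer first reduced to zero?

£20,000

The credit falls by 10% of each pound above £14,000, so it reaches zero when the excess is £600 / 10% = £6,000: income = £14,000 + £6,000 = £20,000.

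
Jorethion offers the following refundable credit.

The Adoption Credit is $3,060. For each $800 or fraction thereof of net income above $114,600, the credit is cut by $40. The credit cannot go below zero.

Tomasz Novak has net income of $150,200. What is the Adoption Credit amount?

Adoption Credit: income exceeds $114,600 by $35,600, which is 45 full-or-partial $800 increments; reduction = 45 × $40 = $1,800, leaving $1,260.

$1,260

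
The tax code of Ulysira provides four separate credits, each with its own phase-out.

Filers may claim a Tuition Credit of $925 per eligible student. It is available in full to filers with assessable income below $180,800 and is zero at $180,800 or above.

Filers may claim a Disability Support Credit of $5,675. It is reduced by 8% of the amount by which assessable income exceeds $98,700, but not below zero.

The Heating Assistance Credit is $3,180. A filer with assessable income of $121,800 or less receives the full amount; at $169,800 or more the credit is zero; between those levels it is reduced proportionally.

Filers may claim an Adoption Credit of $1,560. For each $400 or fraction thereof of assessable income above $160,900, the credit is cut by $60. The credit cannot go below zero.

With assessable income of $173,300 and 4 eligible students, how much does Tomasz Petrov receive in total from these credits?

$3,700

Tuition Credit: base = 4 × $925 = $3,700. $173,300 is below the $180,800 cutoff, so the full $3,700 applies.
Disability Support Credit: 8% of the $74,600 excess over $98,700 is $5,968 ≥ base, so the credit is $0.
Heating Assistance Credit: $173,300 is at or above $169,800, so the credit is $0.
Adoption Credit: income exceeds $160,900 by $12,400 → 31 increments × $60 = $1,860 ≥ base, so the credit is $0.
Total: $3,700 + $0 + $0 + $0 = $3,700.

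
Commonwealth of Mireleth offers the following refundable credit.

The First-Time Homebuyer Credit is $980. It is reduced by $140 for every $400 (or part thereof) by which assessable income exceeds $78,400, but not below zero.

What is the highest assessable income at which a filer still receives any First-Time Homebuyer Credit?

After 6 increments the reduction is 6 × $140 = $840, leaving $140; one more increment wipes it out. Increment 6 ends at excess 6 × $400 = $2,400, so the highest qualifying income is $78,400 + $2,400 = $80,800.

$80,800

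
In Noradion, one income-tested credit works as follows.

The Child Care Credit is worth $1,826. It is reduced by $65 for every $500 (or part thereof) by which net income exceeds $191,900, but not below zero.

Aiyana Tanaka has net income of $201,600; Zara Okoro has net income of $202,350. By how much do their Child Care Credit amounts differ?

$65

Aiyana ($201,600): Child Care Credit: income exceeds $191,900 by $9,700, which is 20 full-or-partial $500 increments; reduction = 20 × $65 = $1,300, leaving $526.
Zara ($202,350): Child Care Credit: income exceeds $191,900 by $10,450, which is 21 full-or-partial $500 increments; reduction = 21 × $65 = $1,365, leaving $461.
Difference: |$526 − $461| = $65.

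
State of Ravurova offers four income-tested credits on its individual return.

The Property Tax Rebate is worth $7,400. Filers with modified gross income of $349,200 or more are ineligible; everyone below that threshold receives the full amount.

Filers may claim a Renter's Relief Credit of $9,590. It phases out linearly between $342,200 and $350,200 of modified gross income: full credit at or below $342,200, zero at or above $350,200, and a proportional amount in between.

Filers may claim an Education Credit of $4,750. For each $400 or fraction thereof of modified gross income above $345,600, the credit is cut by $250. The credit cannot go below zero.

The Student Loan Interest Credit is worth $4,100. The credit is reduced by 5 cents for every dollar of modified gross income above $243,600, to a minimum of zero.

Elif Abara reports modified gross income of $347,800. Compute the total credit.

Property Tax Rebate: $347,800 is below the $349,200 cutoff, so the full $7,400 applies.
Renter's Relief Credit: $347,800 is $5,600 into a $8,000 phase-out range, leaving 2,400/8,000 of the credit: $9,590 × 2,400/8,000 = $2,877.
Education Credit: income exceeds $345,600 by $2,200, which is 6 full-or-partial $400 increments; reduction = 6 × $250 = $1,500, leaving $3,250.
Student Loan Interest Credit: 5% of the $104,200 excess over $243,600 is $5,210 ≥ base, so the credit is $0.
Total: $7,400 + $2,877 + $3,250 + $0 = $13,527.

$13,527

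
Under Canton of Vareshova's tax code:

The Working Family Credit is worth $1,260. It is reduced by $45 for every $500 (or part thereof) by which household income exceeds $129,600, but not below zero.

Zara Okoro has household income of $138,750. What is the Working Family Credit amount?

Working Family Credit: income exceeds $129,600 by $9,150, which is 19 full-or-partial $500 increments; reduction = 19 × $45 = $855, leaving $405.

$405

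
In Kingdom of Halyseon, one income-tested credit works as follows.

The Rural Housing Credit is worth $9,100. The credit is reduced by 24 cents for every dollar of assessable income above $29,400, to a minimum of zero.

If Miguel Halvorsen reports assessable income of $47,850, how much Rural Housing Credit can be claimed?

$4,672

Rural Housing Credit: 24% of the $18,450 excess over $29,400 is $4,428; credit = $9,100 − $4,428 = $4,672.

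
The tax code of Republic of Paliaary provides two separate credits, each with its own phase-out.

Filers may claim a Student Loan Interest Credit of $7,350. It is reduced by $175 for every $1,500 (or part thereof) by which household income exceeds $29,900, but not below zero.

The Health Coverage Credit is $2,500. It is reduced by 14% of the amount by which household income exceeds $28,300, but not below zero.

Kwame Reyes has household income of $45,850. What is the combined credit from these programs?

Student Loan Interest Credit: income exceeds $29,900 by $15,950, which is 11 full-or-partial $1,500 increments; reduction = 11 × $175 = $1,925, leaving $5,425.
Health Coverage Credit: 14% of the $17,550 excess over $28,300 is $2,457; credit = $2,500 − $2,457 = $43.
Total: $5,425 + $43 = $5,468.

$5,468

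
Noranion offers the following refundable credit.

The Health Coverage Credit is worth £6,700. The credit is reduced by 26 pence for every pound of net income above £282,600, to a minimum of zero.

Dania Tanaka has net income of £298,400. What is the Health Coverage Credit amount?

Health Coverage Credit: 26% of the £15,800 excess over £282,600 is £4,108; credit = £6,700 − £4,108 = £2,592.

£2,592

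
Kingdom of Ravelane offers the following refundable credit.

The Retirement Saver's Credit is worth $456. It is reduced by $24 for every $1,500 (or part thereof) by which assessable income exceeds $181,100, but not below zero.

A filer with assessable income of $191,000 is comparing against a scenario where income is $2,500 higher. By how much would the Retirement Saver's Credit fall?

At $191,000 — income exceeds $181,100 by $9,900, which is 7 full-or-partial $1,500 increments; reduction = 7 × $24 = $168, leaving $288.
At $193,500 — income exceeds $181,100 by $12,400, which is 9 full-or-partial $1,500 increments; reduction = 9 × $24 = $216, leaving $240.
Lost: $288 − $240 = $48.

$48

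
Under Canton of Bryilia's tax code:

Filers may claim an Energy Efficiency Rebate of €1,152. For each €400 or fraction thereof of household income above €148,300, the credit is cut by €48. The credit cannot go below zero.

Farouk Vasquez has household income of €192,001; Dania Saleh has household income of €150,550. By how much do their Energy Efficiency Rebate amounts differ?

€864

Farouk (€192,001): Energy Efficiency Rebate: income exceeds €148,300 by €43,701 → 110 increments × €48 = €5,280 ≥ base, so the credit is €0.
Dania (€150,550): Energy Efficiency Rebate: income exceeds €148,300 by €2,250, which is 6 full-or-partial €400 increments; reduction = 6 × €48 = €288, leaving €864.
Difference: |€0 − €864| = €864.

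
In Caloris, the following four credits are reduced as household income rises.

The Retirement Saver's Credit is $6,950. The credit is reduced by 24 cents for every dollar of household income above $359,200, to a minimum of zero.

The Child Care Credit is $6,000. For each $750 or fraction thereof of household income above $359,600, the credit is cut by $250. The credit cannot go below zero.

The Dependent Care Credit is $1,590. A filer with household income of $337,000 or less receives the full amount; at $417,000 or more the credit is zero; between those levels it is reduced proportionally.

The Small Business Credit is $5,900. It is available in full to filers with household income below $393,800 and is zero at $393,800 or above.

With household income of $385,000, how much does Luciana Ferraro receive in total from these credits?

$7,294

Retirement Saver's Credit: 24% of the $25,800 excess over $359,200 is $6,192; credit = $6,950 − $6,192 = $758.
Child Care Credit: income exceeds $359,600 by $25,400 → 34 increments × $250 = $8,500 ≥ base, so the credit is $0.
Dependent Care Credit: $385,000 is $48,000 into a $80,000 phase-out range, leaving 32,000/80,000 of the credit: $1,590 × 32,000/80,000 = $636.
Small Business Credit: $385,000 is below the $393,800 cutoff, so the full $5,900 applies.
Total: $758 + $0 + $636 + $5,900 = $7,294.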